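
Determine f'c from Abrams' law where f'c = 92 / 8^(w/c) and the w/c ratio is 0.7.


f'c = 92 / 8^0.7
= 92 / 4.287
= 21.46 MPa

21.46


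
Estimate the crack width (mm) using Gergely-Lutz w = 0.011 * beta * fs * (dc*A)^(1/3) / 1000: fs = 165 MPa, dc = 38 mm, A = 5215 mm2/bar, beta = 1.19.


w = 0.011 * beta * fs * (dc * A)^(1/3) / 1000
= 0.011 * 1.19 * 165 * (38 * 5215)^(1/3) / 1000
= 0.126 mm

0.126


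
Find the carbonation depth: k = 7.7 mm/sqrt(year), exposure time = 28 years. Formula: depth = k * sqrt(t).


depth = k * sqrt(t)
= 7.7 * sqrt(28)
= 40.74 mm

40.74


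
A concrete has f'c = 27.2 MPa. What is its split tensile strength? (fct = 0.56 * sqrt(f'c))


fct = 0.56 * sqrt(27.2)
= 0.56 * 5.215
= 2.921 MPa

2.921


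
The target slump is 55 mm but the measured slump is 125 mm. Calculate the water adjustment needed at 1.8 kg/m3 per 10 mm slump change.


Difference = 55 - 125 = -70 mm
Water adjustment = -70 * 1.8 / 10 = -12.6 kg/m3

-12.6


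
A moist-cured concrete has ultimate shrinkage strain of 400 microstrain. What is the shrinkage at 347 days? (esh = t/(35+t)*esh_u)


esh(347) = 347 / (35 + 347) * 400
= 347 / 382 * 400
= 363.4 microstrain

363.4


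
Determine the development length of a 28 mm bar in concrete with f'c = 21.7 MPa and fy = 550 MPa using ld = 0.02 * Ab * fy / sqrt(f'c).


Ab = pi * 28^2 / 4 = 615.752 mm2
ld = 0.02 * 615.752 * 550 / sqrt(21.7)
= 1454.0 mm

1454.0


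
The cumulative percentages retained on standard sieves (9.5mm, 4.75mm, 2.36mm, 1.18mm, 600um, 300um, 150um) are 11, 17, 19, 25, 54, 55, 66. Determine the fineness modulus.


FM = sum(cumulative % retained) / 100
= 247 / 100
= 2.47

2.47


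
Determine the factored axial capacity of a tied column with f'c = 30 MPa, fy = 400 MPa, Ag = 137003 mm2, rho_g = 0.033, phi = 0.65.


Ast = rho * Ag = 0.033 * 137003 = 4521.099 mm2
phi*Pn = 0.65 * 0.80 * (0.85 * 30 * (137003 - 4521.099) + 400 * 4521.099) / 1000
= 2697.1 kN

2697.1


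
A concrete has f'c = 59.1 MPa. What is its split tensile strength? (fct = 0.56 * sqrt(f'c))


fct = 0.56 * sqrt(59.1)
= 0.56 * 7.688
= 4.305 MPa

4.305


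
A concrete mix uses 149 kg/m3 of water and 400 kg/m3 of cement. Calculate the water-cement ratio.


w/c = water / cement
w/c = 149 / 400 = 0.372

0.372


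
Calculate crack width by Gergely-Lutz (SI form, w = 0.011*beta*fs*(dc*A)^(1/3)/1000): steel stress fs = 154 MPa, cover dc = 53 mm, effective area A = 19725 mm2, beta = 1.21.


w = 0.011 * beta * fs * (dc * A)^(1/3) / 1000
= 0.011 * 1.21 * 154 * (53 * 19725)^(1/3) / 1000
= 0.208 mm

0.208


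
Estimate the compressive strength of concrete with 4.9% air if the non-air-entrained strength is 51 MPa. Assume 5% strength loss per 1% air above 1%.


Strength loss = (4.9 - 1) * 5 = 19.5%
f'c = 51 * (1 - 19.5/100)
= 41.05 MPa

41.05


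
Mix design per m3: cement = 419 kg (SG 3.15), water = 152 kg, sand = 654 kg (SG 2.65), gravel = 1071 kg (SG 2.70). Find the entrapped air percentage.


Vol cement = 419 / (3.15 * 1000) = 0.133016 m3
Vol water = 152 / 1000 = 0.152 m3
Vol sand = 654 / (2.65 * 1000) = 0.246792 m3
Vol gravel = 1071 / (2.70 * 1000) = 0.396667 m3
Total solid + water volume = 0.928475 m3
Air = (1 - 0.928475) * 100 = 7.15%

7.15


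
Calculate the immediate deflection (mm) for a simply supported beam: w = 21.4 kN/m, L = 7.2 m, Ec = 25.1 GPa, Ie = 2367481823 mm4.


Convert: L = 7.2 m = 7200 mm, Ec = 25.1 GPa = 25100 MPa
delta = 5 * 21.4 * 7200^4 / (384 * 25100 * 2367481823)
= 12.6 mm

12.6


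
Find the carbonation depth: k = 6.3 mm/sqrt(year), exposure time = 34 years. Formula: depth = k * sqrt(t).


depth = k * sqrt(t)
= 6.3 * sqrt(34)
= 36.73 mm

36.73


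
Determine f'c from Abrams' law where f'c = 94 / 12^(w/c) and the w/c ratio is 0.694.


f'c = 94 / 12^0.694
= 94 / 5.61
= 16.76 MPa

16.76


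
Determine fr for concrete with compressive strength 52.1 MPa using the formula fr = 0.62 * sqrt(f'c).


fr = 0.62 * sqrt(52.1)
= 4.475 MPa

4.475


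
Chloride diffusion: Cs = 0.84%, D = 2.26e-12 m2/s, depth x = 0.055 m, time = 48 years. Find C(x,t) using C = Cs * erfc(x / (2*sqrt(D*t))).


t_seconds = 48 * 365.25 * 24 * 3600 = 1514764800.0 s
arg = 0.055 / (2 * sqrt(2.26e-12 * 1514764800.0))
= 0.47
erfc(0.47) = 0.5062
C = 0.84 * 0.5062 = 0.4252%

0.4252


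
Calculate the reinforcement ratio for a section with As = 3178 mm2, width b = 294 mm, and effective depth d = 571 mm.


rho = As / (b * d)
= 3178 / (294 * 571)
= 0.0189

0.0189


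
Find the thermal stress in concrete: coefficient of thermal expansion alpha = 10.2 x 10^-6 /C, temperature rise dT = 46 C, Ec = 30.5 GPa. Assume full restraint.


sigma = alpha * dT * Ec
= 10.2e-6 * 46 * 30.5 * 1000
= 14.311 MPa

14.311


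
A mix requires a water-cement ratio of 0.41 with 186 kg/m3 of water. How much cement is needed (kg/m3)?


Cement = water / (w/c)
= 186 / 0.41
= 453.7 kg/m3

453.7


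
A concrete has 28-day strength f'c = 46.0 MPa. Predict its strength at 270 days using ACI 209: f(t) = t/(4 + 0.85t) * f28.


f(270) = 270 / (4 + 0.85 * 270) * 46.0
= 270 / 233.5 * 46.0
= 53.19 MPa

53.19


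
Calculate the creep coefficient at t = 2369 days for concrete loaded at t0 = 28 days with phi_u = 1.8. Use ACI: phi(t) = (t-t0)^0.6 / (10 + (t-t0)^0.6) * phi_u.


dt = 2369 - 28 = 2341
phi = 2341^0.6 / (10 + 2341^0.6) * 1.8
= 1.644

1.644


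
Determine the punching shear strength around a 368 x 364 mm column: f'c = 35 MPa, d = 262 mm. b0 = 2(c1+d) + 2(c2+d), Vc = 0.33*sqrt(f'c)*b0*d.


b0 = 2*(368 + 262) + 2*(364 + 262) = 2512 mm
Vc = 0.33 * sqrt(35) * 2512 * 262 / 1000
= 1284.9 kN

1284.9


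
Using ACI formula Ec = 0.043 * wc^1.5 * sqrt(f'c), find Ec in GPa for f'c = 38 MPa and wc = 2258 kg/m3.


Ec = 0.043 * 2258^1.5 * sqrt(38) / 1000
= 28.44 GPa

28.44


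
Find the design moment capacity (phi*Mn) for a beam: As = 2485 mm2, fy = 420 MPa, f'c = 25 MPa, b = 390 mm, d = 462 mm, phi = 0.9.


a = As * fy / (0.85 * f'c * b)
= 2485 * 420 / (0.85 * 25 * 390)
= 125.9367 mm
Mn = As * fy * (d - a/2) / 10^6
= 416.4694 kN-m
phi*Mn = 0.9 * 416.4694 = 374.82 kN-m

374.82


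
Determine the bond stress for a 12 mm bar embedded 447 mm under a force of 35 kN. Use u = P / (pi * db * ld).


u = P / (pi * db * ld)
= 35 * 1000 / (pi * 12 * 447)
= 2.077 MPa

2.077


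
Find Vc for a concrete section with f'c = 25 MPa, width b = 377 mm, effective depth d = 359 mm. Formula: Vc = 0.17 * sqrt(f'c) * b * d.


Vc = 0.17 * sqrt(25) * 377 * 359 / 1000
= 115.04 kN

115.04


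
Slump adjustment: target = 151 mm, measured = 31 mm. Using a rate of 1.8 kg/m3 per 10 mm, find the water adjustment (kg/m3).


Difference = 151 - 31 = 120 mm
Water adjustment = 120 * 1.8 / 10 = 21.6 kg/m3

21.6


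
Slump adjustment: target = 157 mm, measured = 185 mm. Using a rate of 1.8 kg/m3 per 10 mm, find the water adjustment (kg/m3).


Difference = 157 - 185 = -28 mm
Water adjustment = -28 * 1.8 / 10 = -5.0 kg/m3

-5.0


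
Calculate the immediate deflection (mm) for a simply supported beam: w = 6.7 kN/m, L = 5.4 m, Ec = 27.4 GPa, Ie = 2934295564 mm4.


Convert: L = 5.4 m = 5400 mm, Ec = 27.4 GPa = 27400 MPa
delta = 5 * 6.7 * 5400^4 / (384 * 27400 * 2934295564)
= 0.92 mm

0.92


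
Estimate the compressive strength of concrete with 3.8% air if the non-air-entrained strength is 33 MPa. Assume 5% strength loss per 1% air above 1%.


Strength loss = (3.8 - 1) * 5 = 14.0%
f'c = 33 * (1 - 14.0/100)
= 28.38 MPa

28.38


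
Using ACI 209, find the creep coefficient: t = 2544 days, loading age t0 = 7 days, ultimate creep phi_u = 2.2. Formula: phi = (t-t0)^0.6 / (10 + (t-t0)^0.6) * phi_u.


dt = 2544 - 7 = 2537
phi = 2537^0.6 / (10 + 2537^0.6) * 2.2
= 2.017

2.017


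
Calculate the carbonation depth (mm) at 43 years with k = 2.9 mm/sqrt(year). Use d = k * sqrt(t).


depth = k * sqrt(t)
= 2.9 * sqrt(43)
= 19.02 mm

19.02


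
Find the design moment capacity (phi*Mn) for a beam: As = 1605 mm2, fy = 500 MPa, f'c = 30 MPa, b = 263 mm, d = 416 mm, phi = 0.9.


a = As * fy / (0.85 * f'c * b)
= 1605 * 500 / (0.85 * 30 * 263)
= 119.66 mm
Mn = As * fy * (d - a/2) / 10^6
= 285.8264 kN-m
phi*Mn = 0.9 * 285.8264 = 257.24 kN-m

257.24


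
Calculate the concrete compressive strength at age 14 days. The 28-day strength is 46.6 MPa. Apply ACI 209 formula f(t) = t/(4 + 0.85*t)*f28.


f(14) = 14 / (4 + 0.85 * 14) * 46.6
= 14 / 15.9 * 46.6
= 41.03 MPa

41.03


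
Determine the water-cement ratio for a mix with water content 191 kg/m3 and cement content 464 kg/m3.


w/c = water / cement
w/c = 191 / 464 = 0.412

0.412


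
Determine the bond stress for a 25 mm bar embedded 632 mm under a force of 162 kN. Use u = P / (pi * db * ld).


u = P / (pi * db * ld)
= 162 * 1000 / (pi * 25 * 632)
= 3.264 MPa

3.264


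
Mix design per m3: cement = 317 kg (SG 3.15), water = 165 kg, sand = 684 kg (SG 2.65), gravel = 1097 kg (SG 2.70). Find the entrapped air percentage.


Vol cement = 317 / (3.15 * 1000) = 0.100635 m3
Vol water = 165 / 1000 = 0.165 m3
Vol sand = 684 / (2.65 * 1000) = 0.258113 m3
Vol gravel = 1097 / (2.70 * 1000) = 0.406296 m3
Total solid + water volume = 0.930044 m3
Air = (1 - 0.930044) * 100 = 7.0%

7.0


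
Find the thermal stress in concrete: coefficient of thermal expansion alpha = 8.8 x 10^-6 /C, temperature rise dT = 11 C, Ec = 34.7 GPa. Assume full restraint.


sigma = alpha * dT * Ec
= 8.8e-6 * 11 * 34.7 * 1000
= 3.359 MPa

3.359


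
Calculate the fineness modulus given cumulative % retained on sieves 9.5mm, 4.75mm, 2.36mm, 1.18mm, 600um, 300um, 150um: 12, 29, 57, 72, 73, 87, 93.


FM = sum(cumulative % retained) / 100
= 423 / 100
= 4.23

4.23


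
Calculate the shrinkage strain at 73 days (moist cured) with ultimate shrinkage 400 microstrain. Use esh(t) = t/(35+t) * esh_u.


esh(73) = 73 / (35 + 73) * 400
= 73 / 108 * 400
= 270.4 microstrain

270.4


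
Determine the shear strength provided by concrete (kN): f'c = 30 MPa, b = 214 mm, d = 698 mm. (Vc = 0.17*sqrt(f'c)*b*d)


Vc = 0.17 * sqrt(30) * 214 * 698 / 1000
= 139.08 kN

139.08


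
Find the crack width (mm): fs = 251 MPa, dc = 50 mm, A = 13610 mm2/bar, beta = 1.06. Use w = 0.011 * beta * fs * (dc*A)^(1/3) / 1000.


w = 0.011 * beta * fs * (dc * A)^(1/3) / 1000
= 0.011 * 1.06 * 251 * (50 * 13610)^(1/3) / 1000
= 0.257 mm

0.257


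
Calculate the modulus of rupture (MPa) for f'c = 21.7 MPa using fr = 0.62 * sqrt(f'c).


fr = 0.62 * sqrt(21.7)
= 2.888 MPa

2.888


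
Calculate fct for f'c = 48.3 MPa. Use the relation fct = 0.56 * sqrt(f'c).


fct = 0.56 * sqrt(48.3)
= 0.56 * 6.95
= 3.892 MPa

3.892


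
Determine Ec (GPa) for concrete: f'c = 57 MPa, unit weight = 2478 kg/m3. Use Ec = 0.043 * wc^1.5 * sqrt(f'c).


Ec = 0.043 * 2478^1.5 * sqrt(57) / 1000
= 40.05 GPa

40.05


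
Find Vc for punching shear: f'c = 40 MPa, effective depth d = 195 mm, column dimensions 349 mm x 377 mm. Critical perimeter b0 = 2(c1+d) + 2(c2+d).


b0 = 2*(349 + 195) + 2*(377 + 195) = 2232 mm
Vc = 0.33 * sqrt(40) * 2232 * 195 / 1000
= 908.39 kN

908.39


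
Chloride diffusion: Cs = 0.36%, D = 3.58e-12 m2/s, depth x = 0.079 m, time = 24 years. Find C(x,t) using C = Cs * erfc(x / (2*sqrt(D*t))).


t_seconds = 24 * 365.25 * 24 * 3600 = 757382400.0 s
arg = 0.079 / (2 * sqrt(3.58e-12 * 757382400.0))
= 0.7586
erfc(0.7586) = 0.2834
C = 0.36 * 0.2834 = 0.102%

0.102


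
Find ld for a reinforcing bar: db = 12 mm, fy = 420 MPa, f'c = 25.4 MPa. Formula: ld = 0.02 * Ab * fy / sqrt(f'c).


Ab = pi * 12^2 / 4 = 113.097 mm2
ld = 0.02 * 113.097 * 420 / sqrt(25.4)
= 188.5 mm

188.5


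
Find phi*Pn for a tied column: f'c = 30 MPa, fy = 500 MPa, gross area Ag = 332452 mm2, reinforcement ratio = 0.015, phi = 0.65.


Ast = rho * Ag = 0.015 * 332452 = 4986.78 mm2
phi*Pn = 0.65 * 0.80 * (0.85 * 30 * (332452 - 4986.78) + 500 * 4986.78) / 1000
= 5638.75 kN

5638.75


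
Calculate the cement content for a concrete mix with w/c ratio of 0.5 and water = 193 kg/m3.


Cement = water / (w/c)
= 193 / 0.5
= 386.0 kg/m3

386.0


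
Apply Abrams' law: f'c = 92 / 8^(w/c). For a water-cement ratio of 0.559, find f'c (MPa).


f'c = 92 / 8^0.559
= 92 / 3.198
= 28.77 MPa

28.77


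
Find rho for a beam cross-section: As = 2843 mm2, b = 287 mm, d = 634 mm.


rho = As / (b * d)
= 2843 / (287 * 634)
= 0.0156

0.0156


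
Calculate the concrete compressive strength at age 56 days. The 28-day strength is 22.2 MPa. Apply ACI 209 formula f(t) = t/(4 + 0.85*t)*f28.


f(56) = 56 / (4 + 0.85 * 56) * 22.2
= 56 / 51.6 * 22.2
= 24.09 MPa

24.09


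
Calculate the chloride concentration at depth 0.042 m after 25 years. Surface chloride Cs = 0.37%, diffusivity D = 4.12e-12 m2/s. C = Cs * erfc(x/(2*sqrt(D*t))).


t_seconds = 25 * 365.25 * 24 * 3600 = 788940000.0 s
arg = 0.042 / (2 * sqrt(4.12e-12 * 788940000.0))
= 0.3683
erfc(0.3683) = 0.6024
C = 0.37 * 0.6024 = 0.2229%

0.2229


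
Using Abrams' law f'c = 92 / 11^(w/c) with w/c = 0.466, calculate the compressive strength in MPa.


f'c = 92 / 11^0.466
= 92 / 3.057
= 30.1 MPa

30.1


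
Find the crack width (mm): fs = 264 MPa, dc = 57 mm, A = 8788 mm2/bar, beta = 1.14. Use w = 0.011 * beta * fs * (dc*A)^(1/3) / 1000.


w = 0.011 * beta * fs * (dc * A)^(1/3) / 1000
= 0.011 * 1.14 * 264 * (57 * 8788)^(1/3) / 1000
= 0.263 mm

0.263


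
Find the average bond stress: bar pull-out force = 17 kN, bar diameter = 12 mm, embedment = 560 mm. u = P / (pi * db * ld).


u = P / (pi * db * ld)
= 17 * 1000 / (pi * 12 * 560)
= 0.805 MPa

0.805


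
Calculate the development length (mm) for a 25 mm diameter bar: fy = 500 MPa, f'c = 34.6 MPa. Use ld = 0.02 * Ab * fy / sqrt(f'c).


Ab = pi * 25^2 / 4 = 490.874 mm2
ld = 0.02 * 490.874 * 500 / sqrt(34.6)
= 834.5 mm

834.5


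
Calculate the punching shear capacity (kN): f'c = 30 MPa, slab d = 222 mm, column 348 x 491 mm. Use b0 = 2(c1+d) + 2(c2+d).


b0 = 2*(348 + 222) + 2*(491 + 222) = 2566 mm
Vc = 0.33 * sqrt(30) * 2566 * 222 / 1000
= 1029.64 kN

1029.64


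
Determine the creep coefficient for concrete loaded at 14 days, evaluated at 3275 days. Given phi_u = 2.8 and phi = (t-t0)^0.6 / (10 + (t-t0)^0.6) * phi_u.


dt = 3275 - 14 = 3261
phi = 3261^0.6 / (10 + 3261^0.6) * 2.8
= 2.597

2.597


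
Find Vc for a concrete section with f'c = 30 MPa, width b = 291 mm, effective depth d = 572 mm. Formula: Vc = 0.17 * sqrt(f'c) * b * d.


Vc = 0.17 * sqrt(30) * 291 * 572 / 1000
= 154.99 kN

154.99


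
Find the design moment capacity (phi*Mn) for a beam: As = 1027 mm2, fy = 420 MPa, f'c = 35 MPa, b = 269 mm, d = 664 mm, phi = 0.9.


a = As * fy / (0.85 * f'c * b)
= 1027 * 420 / (0.85 * 35 * 269)
= 53.899 mm
Mn = As * fy * (d - a/2) / 10^6
= 274.7854 kN-m
phi*Mn = 0.9 * 274.7854 = 247.31 kN-m

247.31


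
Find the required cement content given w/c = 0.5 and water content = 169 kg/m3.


Cement = water / (w/c)
= 169 / 0.5
= 338.0 kg/m3

338.0


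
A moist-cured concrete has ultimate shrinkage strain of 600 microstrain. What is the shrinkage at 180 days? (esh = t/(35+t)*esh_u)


esh(180) = 180 / (35 + 180) * 600
= 180 / 215 * 600
= 502.3 microstrain

502.3


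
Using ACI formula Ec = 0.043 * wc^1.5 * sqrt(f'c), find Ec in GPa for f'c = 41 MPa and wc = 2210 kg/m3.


Ec = 0.043 * 2210^1.5 * sqrt(41) / 1000
= 28.61 GPa

28.61


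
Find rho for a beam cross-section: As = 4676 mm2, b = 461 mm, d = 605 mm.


rho = As / (b * d)
= 4676 / (461 * 605)
= 0.0168

0.0168


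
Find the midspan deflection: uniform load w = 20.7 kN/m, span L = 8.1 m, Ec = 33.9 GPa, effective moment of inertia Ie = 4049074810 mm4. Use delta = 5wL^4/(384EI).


Convert: L = 8.1 m = 8100 mm, Ec = 33.9 GPa = 33900 MPa
delta = 5 * 20.7 * 8100^4 / (384 * 33900 * 4049074810)
= 8.45 mm

8.45


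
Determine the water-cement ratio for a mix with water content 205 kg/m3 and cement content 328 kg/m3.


w/c = water / cement
w/c = 205 / 328 = 0.625

0.625


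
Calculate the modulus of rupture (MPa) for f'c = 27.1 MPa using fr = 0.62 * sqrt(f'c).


fr = 0.62 * sqrt(27.1)
= 3.228 MPa

3.228


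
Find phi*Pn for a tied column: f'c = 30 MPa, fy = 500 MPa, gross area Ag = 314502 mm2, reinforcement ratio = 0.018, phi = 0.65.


Ast = rho * Ag = 0.018 * 314502 = 5661.036 mm2
phi*Pn = 0.65 * 0.80 * (0.85 * 30 * (314502 - 5661.036) + 500 * 5661.036) / 1000
= 5567.1 kN

5567.1


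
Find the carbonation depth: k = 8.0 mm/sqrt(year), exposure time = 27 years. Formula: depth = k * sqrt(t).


depth = k * sqrt(t)
= 8.0 * sqrt(27)
= 41.57 mm

41.57


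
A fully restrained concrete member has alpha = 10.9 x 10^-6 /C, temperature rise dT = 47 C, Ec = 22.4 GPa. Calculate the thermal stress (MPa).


sigma = alpha * dT * Ec
= 10.9e-6 * 47 * 22.4 * 1000
= 11.476 MPa

11.476


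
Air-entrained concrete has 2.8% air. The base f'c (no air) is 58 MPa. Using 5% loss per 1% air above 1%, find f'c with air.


Strength loss = (2.8 - 1) * 5 = 9.0%
f'c = 58 * (1 - 9.0/100)
= 52.78 MPa

52.78


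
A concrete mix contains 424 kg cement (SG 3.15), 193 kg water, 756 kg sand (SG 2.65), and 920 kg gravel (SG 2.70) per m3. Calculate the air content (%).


Vol cement = 424 / (3.15 * 1000) = 0.134603 m3
Vol water = 193 / 1000 = 0.193 m3
Vol sand = 756 / (2.65 * 1000) = 0.285283 m3
Vol gravel = 920 / (2.70 * 1000) = 0.340741 m3
Total solid + water volume = 0.953627 m3
Air = (1 - 0.953627) * 100 = 4.64%

4.64


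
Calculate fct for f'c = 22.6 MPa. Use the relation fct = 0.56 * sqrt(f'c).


fct = 0.56 * sqrt(22.6)
= 0.56 * 4.754
= 2.662 MPa

2.662


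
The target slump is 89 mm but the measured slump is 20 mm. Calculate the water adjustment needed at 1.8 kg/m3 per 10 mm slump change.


Difference = 89 - 20 = 69 mm
Water adjustment = 69 * 1.8 / 10 = 12.4 kg/m3

12.4


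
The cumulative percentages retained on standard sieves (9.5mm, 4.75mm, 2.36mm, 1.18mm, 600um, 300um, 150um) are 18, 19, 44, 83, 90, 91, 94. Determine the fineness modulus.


FM = sum(cumulative % retained) / 100
= 439 / 100
= 4.39

4.39


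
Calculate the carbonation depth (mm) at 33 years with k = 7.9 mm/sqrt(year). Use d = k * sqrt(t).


depth = k * sqrt(t)
= 7.9 * sqrt(33)
= 45.38 mm

45.38


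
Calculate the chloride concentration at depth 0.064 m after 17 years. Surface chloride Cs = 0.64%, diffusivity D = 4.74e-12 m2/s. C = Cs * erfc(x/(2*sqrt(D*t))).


t_seconds = 17 * 365.25 * 24 * 3600 = 536479200.0 s
arg = 0.064 / (2 * sqrt(4.74e-12 * 536479200.0))
= 0.6346
erfc(0.6346) = 0.3695
C = 0.64 * 0.3695 = 0.2365%

0.2365


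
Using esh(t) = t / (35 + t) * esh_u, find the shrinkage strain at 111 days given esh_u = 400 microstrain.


esh(111) = 111 / (35 + 111) * 400
= 111 / 146 * 400
= 304.1 microstrain

304.1


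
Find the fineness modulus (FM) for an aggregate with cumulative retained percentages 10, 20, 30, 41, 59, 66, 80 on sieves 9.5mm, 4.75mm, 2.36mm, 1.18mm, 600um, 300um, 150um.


FM = sum(cumulative % retained) / 100
= 306 / 100
= 3.06

3.06


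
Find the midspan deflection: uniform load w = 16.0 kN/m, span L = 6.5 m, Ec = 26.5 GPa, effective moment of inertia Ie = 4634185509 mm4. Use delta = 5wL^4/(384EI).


Convert: L = 6.5 m = 6500 mm, Ec = 26.5 GPa = 26500 MPa
delta = 5 * 16.0 * 6500^4 / (384 * 26500 * 4634185509)
= 3.03 mm

3.03


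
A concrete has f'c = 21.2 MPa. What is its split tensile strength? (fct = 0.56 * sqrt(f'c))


fct = 0.56 * sqrt(21.2)
= 0.56 * 4.604
= 2.578 MPa

2.578


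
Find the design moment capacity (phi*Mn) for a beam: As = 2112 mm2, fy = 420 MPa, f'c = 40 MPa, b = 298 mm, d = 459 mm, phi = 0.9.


a = As * fy / (0.85 * f'c * b)
= 2112 * 420 / (0.85 * 40 * 298)
= 87.5484 mm
Mn = As * fy * (d - a/2) / 10^6
= 368.3219 kN-m
phi*Mn = 0.9 * 368.3219 = 331.49 kN-m

331.49


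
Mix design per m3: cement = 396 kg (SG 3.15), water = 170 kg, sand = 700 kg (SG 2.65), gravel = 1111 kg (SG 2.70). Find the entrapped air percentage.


Vol cement = 396 / (3.15 * 1000) = 0.125714 m3
Vol water = 170 / 1000 = 0.17 m3
Vol sand = 700 / (2.65 * 1000) = 0.264151 m3
Vol gravel = 1111 / (2.70 * 1000) = 0.411481 m3
Total solid + water volume = 0.971347 m3
Air = (1 - 0.971347) * 100 = 2.87%

2.87


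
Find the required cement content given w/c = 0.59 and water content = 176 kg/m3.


Cement = water / (w/c)
= 176 / 0.59
= 298.3 kg/m3

298.3


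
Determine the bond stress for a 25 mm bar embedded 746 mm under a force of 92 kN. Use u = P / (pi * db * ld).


u = P / (pi * db * ld)
= 92 * 1000 / (pi * 25 * 746)
= 1.57 MPa

1.57


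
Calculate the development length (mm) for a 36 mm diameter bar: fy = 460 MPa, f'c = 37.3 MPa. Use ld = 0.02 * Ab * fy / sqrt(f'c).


Ab = pi * 36^2 / 4 = 1017.876 mm2
ld = 0.02 * 1017.876 * 460 / sqrt(37.3)
= 1533.3 mm

1533.3


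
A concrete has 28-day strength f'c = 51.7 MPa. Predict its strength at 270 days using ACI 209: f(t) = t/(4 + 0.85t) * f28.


f(270) = 270 / (4 + 0.85 * 270) * 51.7
= 270 / 233.5 * 51.7
= 59.78 MPa

59.78


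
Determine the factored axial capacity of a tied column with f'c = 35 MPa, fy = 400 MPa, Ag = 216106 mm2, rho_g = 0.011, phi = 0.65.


Ast = rho * Ag = 0.011 * 216106 = 2377.166 mm2
phi*Pn = 0.65 * 0.80 * (0.85 * 35 * (216106 - 2377.166) + 400 * 2377.166) / 1000
= 3800.84 kN

3800.84


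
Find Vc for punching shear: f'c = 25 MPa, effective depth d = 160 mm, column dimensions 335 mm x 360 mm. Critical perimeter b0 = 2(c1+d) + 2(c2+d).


b0 = 2*(335 + 160) + 2*(360 + 160) = 2030 mm
Vc = 0.33 * sqrt(25) * 2030 * 160 / 1000
= 535.92 kN

535.92


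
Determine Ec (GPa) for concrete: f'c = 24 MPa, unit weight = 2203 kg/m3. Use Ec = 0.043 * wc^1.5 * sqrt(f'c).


Ec = 0.043 * 2203^1.5 * sqrt(24) / 1000
= 21.78 GPa

21.78


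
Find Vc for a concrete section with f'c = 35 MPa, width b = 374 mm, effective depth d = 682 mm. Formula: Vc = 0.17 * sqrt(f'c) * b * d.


Vc = 0.17 * sqrt(35) * 374 * 682 / 1000
= 256.53 kN

256.53


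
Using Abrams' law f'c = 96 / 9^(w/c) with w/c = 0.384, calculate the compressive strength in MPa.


f'c = 96 / 9^0.384
= 96 / 2.325
= 41.29 MPa

41.29


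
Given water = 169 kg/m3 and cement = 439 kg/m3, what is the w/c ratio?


w/c = water / cement
w/c = 169 / 439 = 0.385

0.385


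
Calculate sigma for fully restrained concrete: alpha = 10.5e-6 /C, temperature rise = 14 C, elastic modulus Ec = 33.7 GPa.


sigma = alpha * dT * Ec
= 10.5e-6 * 14 * 33.7 * 1000
= 4.954 MPa

4.954


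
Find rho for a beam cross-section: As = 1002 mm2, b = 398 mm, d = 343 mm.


rho = As / (b * d)
= 1002 / (398 * 343)
= 0.0073

0.0073


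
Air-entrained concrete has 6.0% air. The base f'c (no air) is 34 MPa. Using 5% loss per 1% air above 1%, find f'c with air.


Strength loss = (6.0 - 1) * 5 = 25.0%
f'c = 34 * (1 - 25.0/100)
= 25.5 MPa

25.5


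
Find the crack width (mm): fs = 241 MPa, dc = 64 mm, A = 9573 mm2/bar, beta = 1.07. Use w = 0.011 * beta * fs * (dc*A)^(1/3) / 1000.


w = 0.011 * beta * fs * (dc * A)^(1/3) / 1000
= 0.011 * 1.07 * 241 * (64 * 9573)^(1/3) / 1000
= 0.241 mm

0.241


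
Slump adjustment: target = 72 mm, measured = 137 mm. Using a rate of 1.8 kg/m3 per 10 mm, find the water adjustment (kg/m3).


Difference = 72 - 137 = -65 mm
Water adjustment = -65 * 1.8 / 10 = -11.7 kg/m3

-11.7


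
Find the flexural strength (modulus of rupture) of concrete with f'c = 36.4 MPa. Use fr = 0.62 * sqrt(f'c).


fr = 0.62 * sqrt(36.4)
= 3.741 MPa

3.741


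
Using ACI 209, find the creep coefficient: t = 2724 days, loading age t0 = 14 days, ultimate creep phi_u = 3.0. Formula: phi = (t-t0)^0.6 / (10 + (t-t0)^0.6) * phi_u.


dt = 2724 - 14 = 2710
phi = 2710^0.6 / (10 + 2710^0.6) * 3.0
= 2.76

2.76


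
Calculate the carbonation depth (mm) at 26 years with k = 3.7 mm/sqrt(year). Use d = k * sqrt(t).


depth = k * sqrt(t)
= 3.7 * sqrt(26)
= 18.87 mm

18.87


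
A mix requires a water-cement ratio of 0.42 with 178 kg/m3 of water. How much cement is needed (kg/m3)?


Cement = water / (w/c)
= 178 / 0.42
= 423.8 kg/m3

423.8


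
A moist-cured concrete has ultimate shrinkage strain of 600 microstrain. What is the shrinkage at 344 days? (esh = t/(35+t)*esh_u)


esh(344) = 344 / (35 + 344) * 600
= 344 / 379 * 600
= 544.6 microstrain

544.6


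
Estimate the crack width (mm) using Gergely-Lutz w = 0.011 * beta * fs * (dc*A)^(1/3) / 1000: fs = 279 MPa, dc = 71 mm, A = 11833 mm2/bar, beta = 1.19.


w = 0.011 * beta * fs * (dc * A)^(1/3) / 1000
= 0.011 * 1.19 * 279 * (71 * 11833)^(1/3) / 1000
= 0.345 mm

0.345


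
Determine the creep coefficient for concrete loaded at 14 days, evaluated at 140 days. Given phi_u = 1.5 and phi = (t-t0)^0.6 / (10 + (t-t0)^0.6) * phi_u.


dt = 140 - 14 = 126
phi = 126^0.6 / (10 + 126^0.6) * 1.5
= 0.968

0.968


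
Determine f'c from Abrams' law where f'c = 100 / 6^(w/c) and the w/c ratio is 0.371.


f'c = 100 / 6^0.371
= 100 / 1.944
= 51.44 MPa

51.44


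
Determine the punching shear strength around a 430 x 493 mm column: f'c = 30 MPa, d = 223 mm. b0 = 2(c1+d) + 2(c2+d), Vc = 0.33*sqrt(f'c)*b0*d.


b0 = 2*(430 + 223) + 2*(493 + 223) = 2738 mm
Vc = 0.33 * sqrt(30) * 2738 * 223 / 1000
= 1103.6 kN

1103.6


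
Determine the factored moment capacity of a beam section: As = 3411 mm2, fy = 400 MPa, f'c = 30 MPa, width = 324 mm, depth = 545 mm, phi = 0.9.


a = As * fy / (0.85 * f'c * b)
= 3411 * 400 / (0.85 * 30 * 324)
= 165.1416 mm
Mn = As * fy * (d - a/2) / 10^6
= 630.9384 kN-m
phi*Mn = 0.9 * 630.9384 = 567.84 kN-m

567.84


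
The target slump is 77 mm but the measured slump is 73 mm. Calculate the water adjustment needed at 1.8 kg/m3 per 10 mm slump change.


Difference = 77 - 73 = 4 mm
Water adjustment = 4 * 1.8 / 10 = 0.7 kg/m3

0.7


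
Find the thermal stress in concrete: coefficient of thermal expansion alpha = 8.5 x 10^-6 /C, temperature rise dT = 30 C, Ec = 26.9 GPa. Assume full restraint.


sigma = alpha * dT * Ec
= 8.5e-6 * 30 * 26.9 * 1000
= 6.859 MPa

6.859


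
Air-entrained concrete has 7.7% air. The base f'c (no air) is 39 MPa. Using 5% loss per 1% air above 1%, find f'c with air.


Strength loss = (7.7 - 1) * 5 = 33.5%
f'c = 39 * (1 - 33.5/100)
= 25.94 MPa

25.94


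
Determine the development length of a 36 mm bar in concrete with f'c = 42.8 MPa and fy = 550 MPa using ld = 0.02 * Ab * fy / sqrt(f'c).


Ab = pi * 36^2 / 4 = 1017.876 mm2
ld = 0.02 * 1017.876 * 550 / sqrt(42.8)
= 1711.5 mm

1711.5


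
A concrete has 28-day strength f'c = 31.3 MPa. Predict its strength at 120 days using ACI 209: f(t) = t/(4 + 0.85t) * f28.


f(120) = 120 / (4 + 0.85 * 120) * 31.3
= 120 / 106.0 * 31.3
= 35.43 MPa

35.43


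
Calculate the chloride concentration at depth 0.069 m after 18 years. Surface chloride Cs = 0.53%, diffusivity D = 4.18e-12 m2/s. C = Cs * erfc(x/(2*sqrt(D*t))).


t_seconds = 18 * 365.25 * 24 * 3600 = 568036800.0 s
arg = 0.069 / (2 * sqrt(4.18e-12 * 568036800.0))
= 0.708
erfc(0.708) = 0.3167
C = 0.53 * 0.3167 = 0.1678%

0.1678


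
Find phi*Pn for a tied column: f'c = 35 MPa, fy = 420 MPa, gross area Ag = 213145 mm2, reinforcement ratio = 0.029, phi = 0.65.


Ast = rho * Ag = 0.029 * 213145 = 6181.205 mm2
phi*Pn = 0.65 * 0.80 * (0.85 * 35 * (213145 - 6181.205) + 420 * 6181.205) / 1000
= 4551.71 kN

4551.71


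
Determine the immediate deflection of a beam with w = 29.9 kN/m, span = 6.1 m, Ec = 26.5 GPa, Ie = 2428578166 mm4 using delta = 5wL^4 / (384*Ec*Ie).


Convert: L = 6.1 m = 6100 mm, Ec = 26.5 GPa = 26500 MPa
delta = 5 * 29.9 * 6100^4 / (384 * 26500 * 2428578166)
= 8.38 mm

8.38


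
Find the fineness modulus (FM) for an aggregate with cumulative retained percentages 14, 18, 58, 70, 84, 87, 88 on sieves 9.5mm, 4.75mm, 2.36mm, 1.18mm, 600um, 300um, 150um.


FM = sum(cumulative % retained) / 100
= 419 / 100
= 4.19

4.19


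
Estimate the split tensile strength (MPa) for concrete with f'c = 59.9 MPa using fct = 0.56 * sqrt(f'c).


fct = 0.56 * sqrt(59.9)
= 0.56 * 7.74
= 4.334 MPa

4.334


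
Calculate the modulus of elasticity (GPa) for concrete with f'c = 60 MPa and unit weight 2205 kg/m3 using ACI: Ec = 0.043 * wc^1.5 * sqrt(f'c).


Ec = 0.043 * 2205^1.5 * sqrt(60) / 1000
= 34.49 GPa

34.49


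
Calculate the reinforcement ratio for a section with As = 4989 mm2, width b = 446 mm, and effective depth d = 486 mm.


rho = As / (b * d)
= 4989 / (446 * 486)
= 0.023

0.023


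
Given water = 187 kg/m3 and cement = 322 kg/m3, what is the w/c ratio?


w/c = water / cement
w/c = 187 / 322 = 0.581

0.581


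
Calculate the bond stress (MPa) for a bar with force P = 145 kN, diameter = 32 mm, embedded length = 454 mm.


u = P / (pi * db * ld)
= 145 * 1000 / (pi * 32 * 454)
= 3.177 MPa

3.177


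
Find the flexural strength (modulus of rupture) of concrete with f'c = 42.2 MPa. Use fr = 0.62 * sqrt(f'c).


fr = 0.62 * sqrt(42.2)
= 4.028 MPa

4.028


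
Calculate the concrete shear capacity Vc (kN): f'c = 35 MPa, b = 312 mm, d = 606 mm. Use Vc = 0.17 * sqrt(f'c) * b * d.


Vc = 0.17 * sqrt(35) * 312 * 606 / 1000
= 190.16 kN

190.16


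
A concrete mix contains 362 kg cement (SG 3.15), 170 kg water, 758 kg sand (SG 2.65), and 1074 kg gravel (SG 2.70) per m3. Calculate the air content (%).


Vol cement = 362 / (3.15 * 1000) = 0.114921 m3
Vol water = 170 / 1000 = 0.17 m3
Vol sand = 758 / (2.65 * 1000) = 0.286038 m3
Vol gravel = 1074 / (2.70 * 1000) = 0.397778 m3
Total solid + water volume = 0.968736 m3
Air = (1 - 0.968736) * 100 = 3.13%

3.13


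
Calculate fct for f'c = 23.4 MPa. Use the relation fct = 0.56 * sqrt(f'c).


fct = 0.56 * sqrt(23.4)
= 0.56 * 4.837
= 2.709 MPa

2.709


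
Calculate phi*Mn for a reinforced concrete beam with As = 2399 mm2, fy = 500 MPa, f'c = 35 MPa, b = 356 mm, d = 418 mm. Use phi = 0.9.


a = As * fy / (0.85 * f'c * b)
= 2399 * 500 / (0.85 * 35 * 356)
= 113.2565 mm
Mn = As * fy * (d - a/2) / 10^6
= 433.4654 kN-m
phi*Mn = 0.9 * 433.4654 = 390.12 kN-m

390.12


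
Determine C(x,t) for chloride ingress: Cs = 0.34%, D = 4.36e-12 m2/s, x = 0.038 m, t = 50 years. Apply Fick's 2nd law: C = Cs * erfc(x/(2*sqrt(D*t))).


t_seconds = 50 * 365.25 * 24 * 3600 = 1577880000.0 s
arg = 0.038 / (2 * sqrt(4.36e-12 * 1577880000.0))
= 0.2291
erfc(0.2291) = 0.746
C = 0.34 * 0.746 = 0.2536%

0.2536


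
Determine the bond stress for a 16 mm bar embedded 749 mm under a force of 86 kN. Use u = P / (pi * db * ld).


u = P / (pi * db * ld)
= 86 * 1000 / (pi * 16 * 749)
= 2.284 MPa

2.284


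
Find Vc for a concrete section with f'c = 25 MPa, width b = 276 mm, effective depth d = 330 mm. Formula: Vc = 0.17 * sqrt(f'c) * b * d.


Vc = 0.17 * sqrt(25) * 276 * 330 / 1000
= 77.42 kN

77.42


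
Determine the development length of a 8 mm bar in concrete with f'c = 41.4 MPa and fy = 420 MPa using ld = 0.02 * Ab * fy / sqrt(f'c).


Ab = pi * 8^2 / 4 = 50.265 mm2
ld = 0.02 * 50.265 * 420 / sqrt(41.4)
= 65.6 mm

65.6


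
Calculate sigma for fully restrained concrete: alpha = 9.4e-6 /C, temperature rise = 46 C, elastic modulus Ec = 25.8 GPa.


sigma = alpha * dT * Ec
= 9.4e-6 * 46 * 25.8 * 1000
= 11.156 MPa

11.156


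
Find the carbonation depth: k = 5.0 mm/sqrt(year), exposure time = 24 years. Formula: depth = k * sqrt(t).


depth = k * sqrt(t)
= 5.0 * sqrt(24)
= 24.49 mm

24.49


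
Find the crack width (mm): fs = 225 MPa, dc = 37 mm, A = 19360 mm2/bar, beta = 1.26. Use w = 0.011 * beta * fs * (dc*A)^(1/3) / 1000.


w = 0.011 * beta * fs * (dc * A)^(1/3) / 1000
= 0.011 * 1.26 * 225 * (37 * 19360)^(1/3) / 1000
= 0.279 mm

0.279


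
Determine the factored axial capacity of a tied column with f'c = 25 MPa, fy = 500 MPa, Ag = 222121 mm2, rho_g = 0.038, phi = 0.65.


Ast = rho * Ag = 0.038 * 222121 = 8440.598 mm2
phi*Pn = 0.65 * 0.80 * (0.85 * 25 * (222121 - 8440.598) + 500 * 8440.598) / 1000
= 4555.72 kN

4555.72


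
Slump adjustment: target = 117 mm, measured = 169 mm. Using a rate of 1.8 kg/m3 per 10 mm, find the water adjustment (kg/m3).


Difference = 117 - 169 = -52 mm
Water adjustment = -52 * 1.8 / 10 = -9.4 kg/m3

-9.4


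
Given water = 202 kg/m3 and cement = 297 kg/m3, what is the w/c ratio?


w/c = water / cement
w/c = 202 / 297 = 0.68

0.68


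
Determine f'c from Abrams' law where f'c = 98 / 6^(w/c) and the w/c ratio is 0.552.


f'c = 98 / 6^0.552
= 98 / 2.689
= 36.45 MPa

36.45


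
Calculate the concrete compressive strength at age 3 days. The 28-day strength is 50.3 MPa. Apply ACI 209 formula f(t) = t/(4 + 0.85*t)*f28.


f(3) = 3 / (4 + 0.85 * 3) * 50.3
= 3 / 6.55 * 50.3
= 23.04 MPa

23.04


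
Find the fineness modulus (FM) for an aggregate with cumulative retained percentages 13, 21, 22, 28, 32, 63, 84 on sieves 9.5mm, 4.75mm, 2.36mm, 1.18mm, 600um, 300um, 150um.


FM = sum(cumulative % retained) / 100
= 263 / 100
= 2.63

2.63


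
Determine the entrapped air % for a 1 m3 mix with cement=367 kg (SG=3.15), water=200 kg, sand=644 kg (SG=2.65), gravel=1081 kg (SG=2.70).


Vol cement = 367 / (3.15 * 1000) = 0.116508 m3
Vol water = 200 / 1000 = 0.2 m3
Vol sand = 644 / (2.65 * 1000) = 0.243019 m3
Vol gravel = 1081 / (2.70 * 1000) = 0.40037 m3
Total solid + water volume = 0.959897 m3
Air = (1 - 0.959897) * 100 = 4.01%

4.01


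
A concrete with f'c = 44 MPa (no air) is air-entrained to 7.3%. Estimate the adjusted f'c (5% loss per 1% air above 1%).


Strength loss = (7.3 - 1) * 5 = 31.5%
f'c = 44 * (1 - 31.5/100)
= 30.14 MPa

30.14


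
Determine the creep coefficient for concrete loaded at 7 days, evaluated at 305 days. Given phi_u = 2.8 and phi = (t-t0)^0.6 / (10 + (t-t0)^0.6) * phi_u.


dt = 305 - 7 = 298
phi = 298^0.6 / (10 + 298^0.6) * 2.8
= 2.109

2.109


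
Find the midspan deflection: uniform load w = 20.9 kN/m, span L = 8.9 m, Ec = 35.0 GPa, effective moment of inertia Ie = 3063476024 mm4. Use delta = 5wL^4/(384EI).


Convert: L = 8.9 m = 8900 mm, Ec = 35.0 GPa = 35000 MPa
delta = 5 * 20.9 * 8900^4 / (384 * 35000 * 3063476024)
= 15.92 mm

15.92


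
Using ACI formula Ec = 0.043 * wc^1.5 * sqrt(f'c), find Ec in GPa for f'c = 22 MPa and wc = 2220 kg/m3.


Ec = 0.043 * 2220^1.5 * sqrt(22) / 1000
= 21.1 GPa

21.1


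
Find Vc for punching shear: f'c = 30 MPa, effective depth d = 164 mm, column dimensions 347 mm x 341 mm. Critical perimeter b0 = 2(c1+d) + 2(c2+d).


b0 = 2*(347 + 164) + 2*(341 + 164) = 2032 mm
Vc = 0.33 * sqrt(30) * 2032 * 164 / 1000
= 602.34 kN

602.34


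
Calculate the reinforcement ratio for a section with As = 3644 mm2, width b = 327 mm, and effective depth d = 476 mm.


rho = As / (b * d)
= 3644 / (327 * 476)
= 0.0234

0.0234


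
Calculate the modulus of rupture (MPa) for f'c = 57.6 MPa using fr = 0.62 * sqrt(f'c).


fr = 0.62 * sqrt(57.6)
= 4.705 MPa

4.705


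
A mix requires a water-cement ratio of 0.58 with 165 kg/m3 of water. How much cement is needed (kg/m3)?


Cement = water / (w/c)
= 165 / 0.58
= 284.5 kg/m3

284.5


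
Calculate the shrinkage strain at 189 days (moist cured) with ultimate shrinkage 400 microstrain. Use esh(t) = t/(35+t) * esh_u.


esh(189) = 189 / (35 + 189) * 400
= 189 / 224 * 400
= 337.5 microstrain

337.5


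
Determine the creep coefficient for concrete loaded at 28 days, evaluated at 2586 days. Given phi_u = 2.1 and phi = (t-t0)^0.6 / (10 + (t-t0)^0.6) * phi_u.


dt = 2586 - 28 = 2558
phi = 2558^0.6 / (10 + 2558^0.6) * 2.1
= 1.926

1.926


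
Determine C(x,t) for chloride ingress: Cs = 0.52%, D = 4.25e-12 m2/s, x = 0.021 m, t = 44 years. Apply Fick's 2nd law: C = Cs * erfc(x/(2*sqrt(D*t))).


t_seconds = 44 * 365.25 * 24 * 3600 = 1388534400.0 s
arg = 0.021 / (2 * sqrt(4.25e-12 * 1388534400.0))
= 0.1367
erfc(0.1367) = 0.8467
C = 0.52 * 0.8467 = 0.4403%

0.4403


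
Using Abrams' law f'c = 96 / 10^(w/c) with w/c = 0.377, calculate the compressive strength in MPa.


f'c = 96 / 10^0.377
= 96 / 2.382
= 40.3 MPa

40.3


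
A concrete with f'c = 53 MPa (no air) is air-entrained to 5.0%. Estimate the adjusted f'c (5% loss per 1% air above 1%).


Strength loss = (5.0 - 1) * 5 = 20.0%
f'c = 53 * (1 - 20.0/100)
= 42.4 MPa

42.4


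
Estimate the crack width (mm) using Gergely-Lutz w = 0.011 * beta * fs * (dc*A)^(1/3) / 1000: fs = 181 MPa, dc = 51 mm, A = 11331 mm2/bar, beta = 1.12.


w = 0.011 * beta * fs * (dc * A)^(1/3) / 1000
= 0.011 * 1.12 * 181 * (51 * 11331)^(1/3) / 1000
= 0.186 mm

0.186


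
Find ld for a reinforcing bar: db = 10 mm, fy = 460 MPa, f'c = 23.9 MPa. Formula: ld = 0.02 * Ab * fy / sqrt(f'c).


Ab = pi * 10^2 / 4 = 78.54 mm2
ld = 0.02 * 78.54 * 460 / sqrt(23.9)
= 147.8 mm

147.8


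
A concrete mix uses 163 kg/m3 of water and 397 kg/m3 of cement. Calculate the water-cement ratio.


w/c = water / cement
w/c = 163 / 397 = 0.411

0.411


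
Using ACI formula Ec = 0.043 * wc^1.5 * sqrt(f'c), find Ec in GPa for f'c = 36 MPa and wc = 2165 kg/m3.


Ec = 0.043 * 2165^1.5 * sqrt(36) / 1000
= 25.99 GPa

25.99


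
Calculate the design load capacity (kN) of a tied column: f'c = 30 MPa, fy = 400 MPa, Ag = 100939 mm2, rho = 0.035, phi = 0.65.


Ast = rho * Ag = 0.035 * 100939 = 3532.865 mm2
phi*Pn = 0.65 * 0.80 * (0.85 * 30 * (100939 - 3532.865) + 400 * 3532.865) / 1000
= 2026.44 kN

2026.44


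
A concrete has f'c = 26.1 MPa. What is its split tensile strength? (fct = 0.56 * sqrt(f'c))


fct = 0.56 * sqrt(26.1)
= 0.56 * 5.109
= 2.861 MPa

2.861


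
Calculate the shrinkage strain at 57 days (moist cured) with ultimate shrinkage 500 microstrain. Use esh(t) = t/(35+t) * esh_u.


esh(57) = 57 / (35 + 57) * 500
= 57 / 92 * 500
= 309.8 microstrain

309.8


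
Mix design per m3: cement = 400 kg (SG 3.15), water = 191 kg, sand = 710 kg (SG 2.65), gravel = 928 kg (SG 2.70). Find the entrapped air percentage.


Vol cement = 400 / (3.15 * 1000) = 0.126984 m3
Vol water = 191 / 1000 = 0.191 m3
Vol sand = 710 / (2.65 * 1000) = 0.267925 m3
Vol gravel = 928 / (2.70 * 1000) = 0.343704 m3
Total solid + water volume = 0.929612 m3
Air = (1 - 0.929612) * 100 = 7.04%

7.04


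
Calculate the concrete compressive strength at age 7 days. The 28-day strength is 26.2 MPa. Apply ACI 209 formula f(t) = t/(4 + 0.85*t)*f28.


f(7) = 7 / (4 + 0.85 * 7) * 26.2
= 7 / 9.95 * 26.2
= 18.43 MPa

18.43


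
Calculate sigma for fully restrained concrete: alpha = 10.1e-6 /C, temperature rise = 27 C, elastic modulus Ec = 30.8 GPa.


sigma = alpha * dT * Ec
= 10.1e-6 * 27 * 30.8 * 1000
= 8.399 MPa

8.399


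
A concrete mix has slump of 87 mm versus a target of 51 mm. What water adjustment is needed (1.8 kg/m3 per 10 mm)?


Difference = 51 - 87 = -36 mm
Water adjustment = -36 * 1.8 / 10 = -6.5 kg/m3

-6.5


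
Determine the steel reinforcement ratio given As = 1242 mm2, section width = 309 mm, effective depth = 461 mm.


rho = As / (b * d)
= 1242 / (309 * 461)
= 0.0087

0.0087


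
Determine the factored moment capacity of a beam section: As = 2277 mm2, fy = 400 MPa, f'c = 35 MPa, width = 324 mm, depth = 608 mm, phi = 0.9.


a = As * fy / (0.85 * f'c * b)
= 2277 * 400 / (0.85 * 35 * 324)
= 94.4911 mm
Mn = As * fy * (d - a/2) / 10^6
= 510.7351 kN-m
phi*Mn = 0.9 * 510.7351 = 459.66 kN-m

459.66


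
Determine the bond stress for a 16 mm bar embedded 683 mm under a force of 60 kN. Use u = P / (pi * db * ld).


u = P / (pi * db * ld)
= 60 * 1000 / (pi * 16 * 683)
= 1.748 MPa

1.748


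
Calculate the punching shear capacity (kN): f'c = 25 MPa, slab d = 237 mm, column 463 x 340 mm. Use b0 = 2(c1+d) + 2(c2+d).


b0 = 2*(463 + 237) + 2*(340 + 237) = 2554 mm
Vc = 0.33 * sqrt(25) * 2554 * 237 / 1000
= 998.74 kN

998.74
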